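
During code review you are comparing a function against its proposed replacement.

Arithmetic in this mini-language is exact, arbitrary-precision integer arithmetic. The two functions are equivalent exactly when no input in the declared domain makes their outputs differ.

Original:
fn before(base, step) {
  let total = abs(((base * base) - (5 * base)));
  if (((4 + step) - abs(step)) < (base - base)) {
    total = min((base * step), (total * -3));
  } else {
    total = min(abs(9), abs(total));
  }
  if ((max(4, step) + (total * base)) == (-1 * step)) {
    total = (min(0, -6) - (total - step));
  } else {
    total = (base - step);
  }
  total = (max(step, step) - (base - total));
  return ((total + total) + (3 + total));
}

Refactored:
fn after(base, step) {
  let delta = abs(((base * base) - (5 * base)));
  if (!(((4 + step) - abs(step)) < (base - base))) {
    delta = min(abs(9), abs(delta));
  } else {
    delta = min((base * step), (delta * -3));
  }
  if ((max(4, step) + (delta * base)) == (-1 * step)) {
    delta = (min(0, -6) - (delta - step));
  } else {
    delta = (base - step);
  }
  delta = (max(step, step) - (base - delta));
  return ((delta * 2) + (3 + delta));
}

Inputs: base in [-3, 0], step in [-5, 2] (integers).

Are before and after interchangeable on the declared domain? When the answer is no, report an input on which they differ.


This is a faithful refactor — boolean connective usage differs; and local variable names differ; and constant usage differs; and arithmetic usage differs, but the computed results match everywhere.
As a probe, take base=-2, step=-4: before runs total becomes 14; next (((4 + step) - abs(step)) < (base - base)) evaluates to true; next total becomes -42; next ((max(4, step) + (total * base)) == (-1 * step)) evaluates to false; next total becomes 2; next total becomes 0; next final value 3; after runs delta becomes 14; next (!(((4 + step) - abs(step)) < (base - base))) evaluates to false; next delta becomes -42; next ((max(4, step) + (delta * base)) == (-1 * step)) evaluates to false; next delta becomes 2; next delta becomes 0; next final value 3; both end at 3.
Every one of the 32 inputs gives matching results.
verdict: equivalent


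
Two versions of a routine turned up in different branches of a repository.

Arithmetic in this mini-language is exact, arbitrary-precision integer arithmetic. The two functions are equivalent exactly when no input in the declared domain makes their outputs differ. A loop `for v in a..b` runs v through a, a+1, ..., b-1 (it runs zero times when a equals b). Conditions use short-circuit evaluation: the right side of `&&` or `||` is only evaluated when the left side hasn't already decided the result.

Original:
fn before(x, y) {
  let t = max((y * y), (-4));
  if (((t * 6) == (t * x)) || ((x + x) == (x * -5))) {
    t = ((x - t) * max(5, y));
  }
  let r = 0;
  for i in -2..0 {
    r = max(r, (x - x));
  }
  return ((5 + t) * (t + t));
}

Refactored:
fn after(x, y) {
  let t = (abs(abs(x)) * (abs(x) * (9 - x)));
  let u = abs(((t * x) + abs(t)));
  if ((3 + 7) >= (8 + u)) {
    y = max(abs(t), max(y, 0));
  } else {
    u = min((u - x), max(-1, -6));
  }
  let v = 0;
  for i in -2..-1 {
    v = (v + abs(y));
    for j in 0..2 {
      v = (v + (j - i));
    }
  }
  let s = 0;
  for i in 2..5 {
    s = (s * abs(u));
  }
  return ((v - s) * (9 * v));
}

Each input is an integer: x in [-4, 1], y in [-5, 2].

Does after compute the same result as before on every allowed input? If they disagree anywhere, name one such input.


At x=-4, y=-5: before gives 1500, after gives 900.
verdict: not equivalent; witness: x=-4, y=-5


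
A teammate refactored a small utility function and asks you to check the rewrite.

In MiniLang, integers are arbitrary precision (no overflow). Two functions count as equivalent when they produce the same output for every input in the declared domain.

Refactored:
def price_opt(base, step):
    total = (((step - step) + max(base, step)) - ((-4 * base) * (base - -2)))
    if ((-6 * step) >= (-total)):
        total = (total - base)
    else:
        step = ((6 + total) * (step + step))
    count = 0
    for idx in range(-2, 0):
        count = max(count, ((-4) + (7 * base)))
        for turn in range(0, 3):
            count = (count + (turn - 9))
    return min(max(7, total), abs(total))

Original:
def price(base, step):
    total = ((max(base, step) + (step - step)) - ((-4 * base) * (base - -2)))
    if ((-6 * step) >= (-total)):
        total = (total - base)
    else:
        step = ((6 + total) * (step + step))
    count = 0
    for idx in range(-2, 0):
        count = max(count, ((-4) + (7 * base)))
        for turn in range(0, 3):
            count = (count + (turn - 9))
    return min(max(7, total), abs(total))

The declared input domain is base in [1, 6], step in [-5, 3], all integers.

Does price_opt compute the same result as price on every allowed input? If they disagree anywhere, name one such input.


Reading the diff, among the changes: same computation, different form.
One worked example (base=1, step=-1) — price: total=13, then ((-6 * step) >= (-total)) is true, then total=12, then count=0, then (idx=-2), then count=3, then (turn=0), then count=-6, then (turn=1), then count=-14, then (turn=2), then count=-21, then (idx=-1), then count=3, then (turn=0), then count=-6, then (turn=1), then count=-14, then (turn=2), then count=-21, then returns 12; price_opt: total=13, then ((-6 * step) >= (-total)) is true, then total=12, then count=0, then (idx=-2), then count=3, then (turn=0), then count=-6, then (turn=1), then count=-14, then (turn=2), then count=-21, then (idx=-1), then count=3, then (turn=0), then count=-6, then (turn=1), then count=-14, then (turn=2), then count=-21, then returns 12; agreement on 12.
An exhaustive pass over the 54 declared inputs shows identical outputs.
verdict: equivalent


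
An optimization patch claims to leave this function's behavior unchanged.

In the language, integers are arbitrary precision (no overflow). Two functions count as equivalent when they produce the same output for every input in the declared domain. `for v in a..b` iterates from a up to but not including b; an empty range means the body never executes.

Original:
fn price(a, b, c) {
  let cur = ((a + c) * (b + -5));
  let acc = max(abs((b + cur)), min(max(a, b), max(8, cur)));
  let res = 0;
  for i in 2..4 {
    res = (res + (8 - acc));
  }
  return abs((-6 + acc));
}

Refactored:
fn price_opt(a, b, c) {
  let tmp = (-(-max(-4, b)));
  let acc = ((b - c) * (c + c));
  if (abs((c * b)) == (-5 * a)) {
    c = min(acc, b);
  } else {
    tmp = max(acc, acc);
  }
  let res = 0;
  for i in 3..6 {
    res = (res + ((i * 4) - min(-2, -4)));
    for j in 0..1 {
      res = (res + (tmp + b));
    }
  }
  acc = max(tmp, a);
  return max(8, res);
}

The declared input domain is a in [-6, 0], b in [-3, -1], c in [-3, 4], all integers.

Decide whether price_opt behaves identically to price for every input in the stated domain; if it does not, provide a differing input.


Run the pair on a=-6, b=-3, c=-3.
price: cur = 72; acc = 69; res = 0; [i=2]; res = -61; [i=3]; res = -122; return 63
price_opt: tmp = -3; acc = 0; (abs((c * b)) == (-5 * a)) -> false; tmp = 0; res = 0; [i=3]; res = 16; [j=0]; res = 13; [i=4]; res = 33; [j=0]; res = 30; [i=5]; res = 54; [j=0]; res = 51; acc = 0; return 51
63 vs 51 — the two versions disagree here.
verdict: not equivalent; witness: a=-6, b=-3, c=-3


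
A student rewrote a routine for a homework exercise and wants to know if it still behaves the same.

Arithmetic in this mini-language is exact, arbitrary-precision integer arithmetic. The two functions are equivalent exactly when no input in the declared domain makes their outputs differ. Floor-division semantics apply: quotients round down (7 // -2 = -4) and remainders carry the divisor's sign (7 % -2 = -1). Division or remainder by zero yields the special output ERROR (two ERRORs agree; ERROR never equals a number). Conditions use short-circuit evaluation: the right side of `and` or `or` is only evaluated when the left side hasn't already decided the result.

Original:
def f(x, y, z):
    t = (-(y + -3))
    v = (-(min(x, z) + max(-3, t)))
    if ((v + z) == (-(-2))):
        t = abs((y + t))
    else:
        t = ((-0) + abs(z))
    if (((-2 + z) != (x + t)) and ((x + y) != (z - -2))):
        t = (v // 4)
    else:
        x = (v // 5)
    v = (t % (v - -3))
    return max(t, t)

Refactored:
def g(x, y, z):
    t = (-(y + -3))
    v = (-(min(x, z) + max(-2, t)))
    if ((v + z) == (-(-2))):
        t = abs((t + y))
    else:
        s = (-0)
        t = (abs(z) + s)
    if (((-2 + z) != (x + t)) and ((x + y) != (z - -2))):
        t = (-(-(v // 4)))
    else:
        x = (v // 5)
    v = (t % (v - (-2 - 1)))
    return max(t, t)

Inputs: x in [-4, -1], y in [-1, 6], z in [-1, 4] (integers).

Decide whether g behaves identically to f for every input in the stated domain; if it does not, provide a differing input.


The rewrite breaks on x=-1, y=6, z=-1, where the results are 1 and 0.
f: t=-3, then v=4, then ((v + z) == (-(-2))) is false, then t=1, then (((-2 + z) != (x + t)) and ((x + y) != (z - -2))) is true, then t=1, then v=1, then returns 1
g: t=-3, then v=3, then ((v + z) == (-(-2))) is true, then t=3, then (((-2 + z) != (x + t)) and ((x + y) != (z - -2))) is true, then t=0, then v=0, then returns 0
verdict: not equivalent; witness: x=-1, y=6, z=-1


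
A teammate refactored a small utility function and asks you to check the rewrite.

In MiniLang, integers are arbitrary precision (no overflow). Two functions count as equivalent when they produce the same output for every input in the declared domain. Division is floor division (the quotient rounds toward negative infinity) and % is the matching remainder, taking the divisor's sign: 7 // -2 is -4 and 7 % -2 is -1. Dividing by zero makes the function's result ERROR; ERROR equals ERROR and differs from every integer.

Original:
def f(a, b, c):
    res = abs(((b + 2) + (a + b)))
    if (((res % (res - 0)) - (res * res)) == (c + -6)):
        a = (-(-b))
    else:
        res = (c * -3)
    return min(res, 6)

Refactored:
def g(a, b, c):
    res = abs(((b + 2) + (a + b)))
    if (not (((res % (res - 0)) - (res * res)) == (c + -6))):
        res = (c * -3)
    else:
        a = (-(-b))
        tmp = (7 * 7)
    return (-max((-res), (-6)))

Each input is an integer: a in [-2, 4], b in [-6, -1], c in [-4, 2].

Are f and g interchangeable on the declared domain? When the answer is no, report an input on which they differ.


The diff adds an assignment to `tmp` whose value nothing reads, which nothing downstream consumes.
As a probe, take a=0, b=-4, c=-3: f runs res := 6 | (((res % (res - 0)) - (res * res)) == (c + -6)): false | res := 9 | result 6; g runs res := 6 | (not (((res % (res - 0)) - (res * res)) == (c + -6))): true | res := 9 | result 6; both end at 6.
Across all 294 domain points the two functions coincide.
verdict: equivalent


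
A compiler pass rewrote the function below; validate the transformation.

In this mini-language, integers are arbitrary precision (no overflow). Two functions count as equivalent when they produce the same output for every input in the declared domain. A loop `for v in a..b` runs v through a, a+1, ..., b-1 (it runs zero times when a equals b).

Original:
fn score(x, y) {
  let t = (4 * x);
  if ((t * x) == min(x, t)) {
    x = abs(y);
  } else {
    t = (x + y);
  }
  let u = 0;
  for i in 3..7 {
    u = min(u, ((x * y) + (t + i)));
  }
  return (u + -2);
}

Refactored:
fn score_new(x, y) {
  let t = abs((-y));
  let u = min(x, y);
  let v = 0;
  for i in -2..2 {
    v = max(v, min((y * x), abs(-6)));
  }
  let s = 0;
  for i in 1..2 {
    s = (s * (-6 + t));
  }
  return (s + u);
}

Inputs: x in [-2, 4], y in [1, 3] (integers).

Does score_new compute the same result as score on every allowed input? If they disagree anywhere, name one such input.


These are not equivalent — on x=-2, y=2 the outputs split (-3 vs -2).
score: t := -8 | ((t * x) == min(x, t)): false | t := 0 | u := 0 | iter i=3: | u := -1 | iter i=4: | u := -1 | iter i=5: | u := -1 | iter i=6: | u := -1 | result -3
score_new: t := 2 | u := -2 | v := 0 | iter i=-2: | v := 0 | iter i=-1: | v := 0 | iter i=0: | v := 0 | iter i=1: | v := 0 | s := 0 | iter i=1: | s := 0 | result -2
verdict: not equivalent; witness: x=-2, y=2


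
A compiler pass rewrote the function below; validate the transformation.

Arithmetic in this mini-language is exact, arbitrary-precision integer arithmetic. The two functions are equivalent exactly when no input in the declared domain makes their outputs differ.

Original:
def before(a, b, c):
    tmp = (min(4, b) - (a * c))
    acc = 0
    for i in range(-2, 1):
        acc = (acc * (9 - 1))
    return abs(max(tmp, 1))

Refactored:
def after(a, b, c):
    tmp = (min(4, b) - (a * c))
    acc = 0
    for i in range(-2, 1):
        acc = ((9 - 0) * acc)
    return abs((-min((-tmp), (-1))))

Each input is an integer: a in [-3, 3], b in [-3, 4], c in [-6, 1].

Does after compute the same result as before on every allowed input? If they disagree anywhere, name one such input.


The suspicious edit (`1` became `0`) never changes the result for any input inside the declared domain.
One worked example (a=1, b=-3, c=-4) — before: tmp := 1 | acc := 0 | iter i=-2: | acc := 0 | iter i=-1: | acc := 0 | iter i=0: | acc := 0 | result 1; after: tmp := 1 | acc := 0 | iter i=-2: | acc := 0 | iter i=-1: | acc := 0 | iter i=0: | acc := 0 | result 1; agreement on 1.
Across all 448 domain points the two functions coincide.
verdict: equivalent


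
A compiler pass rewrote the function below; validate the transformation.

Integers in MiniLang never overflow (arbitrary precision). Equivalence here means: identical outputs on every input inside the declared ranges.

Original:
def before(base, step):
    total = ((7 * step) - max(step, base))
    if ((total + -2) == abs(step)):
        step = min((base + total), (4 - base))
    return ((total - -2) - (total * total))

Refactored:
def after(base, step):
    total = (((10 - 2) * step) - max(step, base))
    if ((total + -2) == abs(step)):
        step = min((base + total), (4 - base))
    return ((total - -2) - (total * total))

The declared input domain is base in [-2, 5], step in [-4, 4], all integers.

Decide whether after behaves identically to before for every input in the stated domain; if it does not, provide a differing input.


base=-2, step=-4 yields -700 from before but -928 from after.
verdict: not equivalent; witness: base=-2, step=-4


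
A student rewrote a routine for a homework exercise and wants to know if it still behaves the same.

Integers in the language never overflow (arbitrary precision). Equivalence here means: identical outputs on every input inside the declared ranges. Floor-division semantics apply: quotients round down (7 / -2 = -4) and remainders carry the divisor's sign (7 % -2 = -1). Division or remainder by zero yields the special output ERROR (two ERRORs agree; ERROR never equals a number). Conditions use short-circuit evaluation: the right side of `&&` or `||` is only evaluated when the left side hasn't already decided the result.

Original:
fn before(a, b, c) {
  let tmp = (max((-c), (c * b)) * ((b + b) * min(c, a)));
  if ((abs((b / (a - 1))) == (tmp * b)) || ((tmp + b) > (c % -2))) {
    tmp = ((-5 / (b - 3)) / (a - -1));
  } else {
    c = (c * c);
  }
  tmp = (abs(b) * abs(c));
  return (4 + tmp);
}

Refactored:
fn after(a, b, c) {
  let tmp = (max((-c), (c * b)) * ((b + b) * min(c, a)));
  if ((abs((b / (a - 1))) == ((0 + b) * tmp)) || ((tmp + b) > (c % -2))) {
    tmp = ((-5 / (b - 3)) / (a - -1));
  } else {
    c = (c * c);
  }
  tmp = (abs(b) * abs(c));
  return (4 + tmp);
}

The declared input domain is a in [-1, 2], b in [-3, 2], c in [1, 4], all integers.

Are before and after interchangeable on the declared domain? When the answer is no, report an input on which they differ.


The two versions differ — the changes include constant usage differs; and arithmetic usage differs.
As a probe, take a=-1, b=1, c=1: before runs tmp becomes -2; next ((abs((b / (a - 1))) == (tmp * b)) || ((tmp + b) > (c % -2))) evaluates to false; next c becomes 1; next tmp becomes 1; next final value 5; after runs tmp becomes -2; next ((abs((b / (a - 1))) == ((0 + b) * tmp)) || ((tmp + b) > (c % -2))) evaluates to false; next c becomes 1; next tmp becomes 1; next final value 5; both end at 5.
Sweeping the whole domain (96 inputs) finds no disagreement.
verdict: equivalent


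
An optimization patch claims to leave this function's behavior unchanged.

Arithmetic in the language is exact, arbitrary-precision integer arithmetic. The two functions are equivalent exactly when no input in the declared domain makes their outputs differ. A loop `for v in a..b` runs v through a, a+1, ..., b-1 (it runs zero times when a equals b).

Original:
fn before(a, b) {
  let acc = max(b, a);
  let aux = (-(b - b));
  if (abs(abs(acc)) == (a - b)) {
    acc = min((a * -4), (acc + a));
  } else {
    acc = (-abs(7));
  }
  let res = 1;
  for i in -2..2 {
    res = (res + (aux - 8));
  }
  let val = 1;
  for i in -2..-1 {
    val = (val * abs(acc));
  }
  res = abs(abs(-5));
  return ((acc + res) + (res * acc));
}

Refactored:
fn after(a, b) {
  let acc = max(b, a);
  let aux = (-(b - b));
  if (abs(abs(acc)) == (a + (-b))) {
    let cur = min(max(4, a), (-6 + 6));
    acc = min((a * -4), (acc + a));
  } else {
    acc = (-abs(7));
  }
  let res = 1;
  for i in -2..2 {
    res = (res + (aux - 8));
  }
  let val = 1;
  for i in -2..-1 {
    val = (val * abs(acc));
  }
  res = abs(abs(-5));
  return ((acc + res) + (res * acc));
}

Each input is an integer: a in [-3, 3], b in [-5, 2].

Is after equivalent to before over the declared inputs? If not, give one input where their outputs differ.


Comparing the listings, the differences include: constant usage differs, arithmetic usage differs, local variable names differ, min/max/abs usage differs, statement counts differ.
Spot check at a=-3, b=0 — before: acc=0, then aux=0, then (abs(abs(acc)) == (a - b)) is false, then acc=-7, then res=1, then (i=-2), then res=-7, then (i=-1), then res=-15, then (i=0), then res=-23, then (i=1), then res=-31, then val=1, then (i=-2), then val=7, then res=5, then returns -37. after: acc=0, then aux=0, then (abs(abs(acc)) == (a + (-b))) is false, then acc=-7, then res=1, then (i=-2), then res=-7, then (i=-1), then res=-15, then (i=0), then res=-23, then (i=1), then res=-31, then val=1, then (i=-2), then val=7, then res=5, then returns -37. Both give -37.
Every one of the 56 inputs gives matching results.
verdict: equivalent


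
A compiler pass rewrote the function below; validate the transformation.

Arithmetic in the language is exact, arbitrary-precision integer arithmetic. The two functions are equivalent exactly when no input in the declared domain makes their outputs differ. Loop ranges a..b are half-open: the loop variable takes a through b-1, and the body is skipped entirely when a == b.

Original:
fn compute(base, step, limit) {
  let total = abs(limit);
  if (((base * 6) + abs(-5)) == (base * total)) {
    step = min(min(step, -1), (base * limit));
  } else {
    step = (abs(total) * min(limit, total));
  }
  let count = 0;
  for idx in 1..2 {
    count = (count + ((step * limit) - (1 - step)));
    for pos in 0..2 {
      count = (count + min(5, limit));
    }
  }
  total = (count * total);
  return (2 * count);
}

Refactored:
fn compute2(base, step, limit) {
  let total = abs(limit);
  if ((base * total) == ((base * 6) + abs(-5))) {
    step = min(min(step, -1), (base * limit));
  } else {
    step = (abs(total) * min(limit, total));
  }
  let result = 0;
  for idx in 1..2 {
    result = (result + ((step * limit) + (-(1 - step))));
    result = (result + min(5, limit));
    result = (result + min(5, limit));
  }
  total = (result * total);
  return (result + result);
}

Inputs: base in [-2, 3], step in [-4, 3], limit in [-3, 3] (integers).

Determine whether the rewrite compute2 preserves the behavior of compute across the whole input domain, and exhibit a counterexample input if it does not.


Reading the diff, among the changes: local variable names differ, constant usage differs, arithmetic usage differs, loop structure differs, min/max/abs usage differs.
One worked example (base=3, step=-4, limit=0) — compute: total becomes 0; next (((base * 6) + abs(-5)) == (base * total)) evaluates to false; next step becomes 0; next count becomes 0; next at idx=1:; next count becomes -1; next at pos=0:; next count becomes -1; next at pos=1:; next count becomes -1; next total becomes 0; next final value -2; compute2: total becomes 0; next ((base * total) == ((base * 6) + abs(-5))) evaluates to false; next step becomes 0; next result becomes 0; next at idx=1:; next result becomes -1; next result becomes -1; next result becomes -1; next total becomes 0; next final value -2; agreement on -2.
Every one of the 336 inputs gives matching results.
verdict: equivalent


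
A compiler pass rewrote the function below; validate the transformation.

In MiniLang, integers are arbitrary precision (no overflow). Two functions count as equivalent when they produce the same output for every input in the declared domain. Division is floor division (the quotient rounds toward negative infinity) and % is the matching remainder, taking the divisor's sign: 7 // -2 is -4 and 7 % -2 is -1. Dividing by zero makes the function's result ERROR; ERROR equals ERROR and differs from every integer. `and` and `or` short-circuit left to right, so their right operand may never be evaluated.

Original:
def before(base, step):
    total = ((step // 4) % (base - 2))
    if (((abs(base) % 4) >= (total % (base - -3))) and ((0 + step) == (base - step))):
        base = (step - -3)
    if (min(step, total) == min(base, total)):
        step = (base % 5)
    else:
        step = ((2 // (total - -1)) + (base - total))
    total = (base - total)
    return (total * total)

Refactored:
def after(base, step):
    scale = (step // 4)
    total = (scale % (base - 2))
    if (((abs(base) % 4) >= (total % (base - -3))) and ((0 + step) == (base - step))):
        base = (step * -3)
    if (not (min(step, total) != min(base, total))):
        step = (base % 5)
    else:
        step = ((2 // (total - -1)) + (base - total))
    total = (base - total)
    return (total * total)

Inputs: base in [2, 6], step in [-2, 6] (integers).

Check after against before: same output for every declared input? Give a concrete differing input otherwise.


Try base=4, step=2.
before: total becomes 0; next (((abs(base) % 4) >= (total % (base - -3))) and ((0 + step) == (base - step))) evaluates to true; next base becomes 5; next (min(step, total) == min(base, total)) evaluates to true; next step becomes 0; next total becomes 5; next final value 25
after: scale becomes 0; next total becomes 0; next (((abs(base) % 4) >= (total % (base - -3))) and ((0 + step) == (base - step))) evaluates to true; next base becomes -6; next (not (min(step, total) != min(base, total))) evaluates to false; next step becomes -4; next total becomes -6; next final value 36
25 vs 36 — the two versions disagree here.
verdict: not equivalent; witness: base=4, step=2


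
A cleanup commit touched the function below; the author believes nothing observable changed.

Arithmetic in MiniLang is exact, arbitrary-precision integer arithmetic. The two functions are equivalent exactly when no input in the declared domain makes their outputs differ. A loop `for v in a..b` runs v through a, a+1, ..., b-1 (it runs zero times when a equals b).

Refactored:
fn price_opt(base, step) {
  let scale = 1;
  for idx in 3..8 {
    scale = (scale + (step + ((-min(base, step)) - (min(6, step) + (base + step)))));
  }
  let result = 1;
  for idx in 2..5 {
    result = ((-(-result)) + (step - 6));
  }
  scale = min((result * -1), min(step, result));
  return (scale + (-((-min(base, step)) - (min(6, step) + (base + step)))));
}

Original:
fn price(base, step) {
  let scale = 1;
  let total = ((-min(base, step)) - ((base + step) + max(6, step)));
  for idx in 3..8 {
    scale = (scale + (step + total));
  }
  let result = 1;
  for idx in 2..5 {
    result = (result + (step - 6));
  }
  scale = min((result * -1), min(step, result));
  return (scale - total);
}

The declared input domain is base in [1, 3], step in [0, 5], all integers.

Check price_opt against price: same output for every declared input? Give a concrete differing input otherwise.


There is a counterexample at base=1, step=0: -10 on one side, -16 on the other.
price: scale=1, then total=-7, then (idx=3), then scale=-6, then (idx=4), then scale=-13, then (idx=5), then scale=-20, then (idx=6), then scale=-27, then (idx=7), then scale=-34, then result=1, then (idx=2), then result=-5, then (idx=3), then result=-11, then (idx=4), then result=-17, then scale=-17, then returns -10
price_opt: scale=1, then (idx=3), then scale=0, then (idx=4), then scale=-1, then (idx=5), then scale=-2, then (idx=6), then scale=-3, then (idx=7), then scale=-4, then result=1, then (idx=2), then result=-5, then (idx=3), then result=-11, then (idx=4), then result=-17, then scale=-17, then returns -16
verdict: not equivalent; witness: base=1, step=0


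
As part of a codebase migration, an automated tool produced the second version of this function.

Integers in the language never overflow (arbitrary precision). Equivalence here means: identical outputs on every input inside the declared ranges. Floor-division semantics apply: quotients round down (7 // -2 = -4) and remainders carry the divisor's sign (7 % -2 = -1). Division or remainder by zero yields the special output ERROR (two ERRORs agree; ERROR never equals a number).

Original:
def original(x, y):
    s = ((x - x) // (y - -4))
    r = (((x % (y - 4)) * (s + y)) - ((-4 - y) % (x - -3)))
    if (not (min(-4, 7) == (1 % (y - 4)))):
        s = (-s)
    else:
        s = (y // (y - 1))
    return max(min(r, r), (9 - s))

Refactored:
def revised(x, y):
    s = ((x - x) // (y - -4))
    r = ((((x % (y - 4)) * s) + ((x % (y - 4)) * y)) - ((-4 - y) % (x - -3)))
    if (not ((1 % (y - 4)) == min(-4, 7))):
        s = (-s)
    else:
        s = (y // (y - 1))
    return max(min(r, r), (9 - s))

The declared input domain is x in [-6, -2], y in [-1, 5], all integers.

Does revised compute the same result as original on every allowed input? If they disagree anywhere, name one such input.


Side by side, the visible changes include: arithmetic usage differs, plus constant usage differs.
Spot check at x=-2, y=5 — original: s=0, then r=0, then (not (min(-4, 7) == (1 % (y - 4)))) is true, then s=0, then returns 9. revised: s=0, then r=0, then (not ((1 % (y - 4)) == min(-4, 7))) is true, then s=0, then returns 9. Both give 9.
An exhaustive pass over the 35 declared inputs shows identical outputs.
verdict: equivalent


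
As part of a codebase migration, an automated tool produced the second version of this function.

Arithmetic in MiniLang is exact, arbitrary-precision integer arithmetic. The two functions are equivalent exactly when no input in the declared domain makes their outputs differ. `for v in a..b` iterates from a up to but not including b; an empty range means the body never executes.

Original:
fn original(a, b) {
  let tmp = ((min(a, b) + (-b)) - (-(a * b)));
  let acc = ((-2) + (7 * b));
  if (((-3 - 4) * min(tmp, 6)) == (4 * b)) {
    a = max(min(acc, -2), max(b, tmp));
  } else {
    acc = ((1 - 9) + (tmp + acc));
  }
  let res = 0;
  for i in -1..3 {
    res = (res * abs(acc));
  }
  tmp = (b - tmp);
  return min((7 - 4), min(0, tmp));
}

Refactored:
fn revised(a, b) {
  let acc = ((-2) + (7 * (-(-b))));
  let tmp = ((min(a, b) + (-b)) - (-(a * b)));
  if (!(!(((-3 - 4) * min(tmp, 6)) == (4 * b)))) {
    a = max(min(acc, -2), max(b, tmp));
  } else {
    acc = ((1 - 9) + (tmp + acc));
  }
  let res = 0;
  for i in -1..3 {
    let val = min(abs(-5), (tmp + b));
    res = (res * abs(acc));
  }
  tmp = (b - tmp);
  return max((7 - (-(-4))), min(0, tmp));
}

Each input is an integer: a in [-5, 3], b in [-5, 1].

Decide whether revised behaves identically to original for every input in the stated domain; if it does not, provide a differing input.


On input a=-5, b=-5, original returns -30 while revised returns 3.
verdict: not equivalent; witness: a=-5, b=-5


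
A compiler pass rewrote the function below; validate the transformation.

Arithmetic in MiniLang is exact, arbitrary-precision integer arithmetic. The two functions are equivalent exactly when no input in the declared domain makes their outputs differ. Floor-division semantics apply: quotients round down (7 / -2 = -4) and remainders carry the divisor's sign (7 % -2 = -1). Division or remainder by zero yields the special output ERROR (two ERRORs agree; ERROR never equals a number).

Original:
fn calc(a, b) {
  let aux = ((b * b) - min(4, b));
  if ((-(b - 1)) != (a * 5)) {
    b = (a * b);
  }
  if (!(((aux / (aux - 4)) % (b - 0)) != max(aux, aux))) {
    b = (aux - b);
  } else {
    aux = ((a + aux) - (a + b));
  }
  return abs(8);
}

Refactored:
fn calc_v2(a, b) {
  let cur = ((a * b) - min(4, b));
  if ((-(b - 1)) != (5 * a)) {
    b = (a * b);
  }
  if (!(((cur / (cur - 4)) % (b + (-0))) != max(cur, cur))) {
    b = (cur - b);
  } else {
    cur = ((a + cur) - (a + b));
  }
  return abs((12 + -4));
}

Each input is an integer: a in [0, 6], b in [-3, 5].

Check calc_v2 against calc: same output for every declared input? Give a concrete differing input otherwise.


a=2, b=4 yields 8 from calc but ERROR from calc_v2.
verdict: not equivalent; witness: a=2, b=4


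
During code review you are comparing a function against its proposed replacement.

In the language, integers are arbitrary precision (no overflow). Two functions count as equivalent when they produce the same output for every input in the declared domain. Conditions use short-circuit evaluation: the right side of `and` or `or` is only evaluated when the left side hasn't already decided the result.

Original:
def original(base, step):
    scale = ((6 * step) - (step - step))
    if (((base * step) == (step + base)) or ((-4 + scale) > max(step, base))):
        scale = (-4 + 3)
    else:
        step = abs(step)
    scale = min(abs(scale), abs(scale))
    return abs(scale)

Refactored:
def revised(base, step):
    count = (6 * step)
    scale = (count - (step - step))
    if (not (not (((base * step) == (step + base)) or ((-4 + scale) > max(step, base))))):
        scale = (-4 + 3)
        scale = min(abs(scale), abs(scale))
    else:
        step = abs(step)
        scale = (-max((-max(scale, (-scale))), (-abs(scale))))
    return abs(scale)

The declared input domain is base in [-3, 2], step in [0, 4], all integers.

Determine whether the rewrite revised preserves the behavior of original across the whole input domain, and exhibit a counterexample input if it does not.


The two are interchangeable: local variable names differ; statement counts differ; boolean connective usage differs; min/max/abs usage differs, and every declared input agrees.
One worked example (base=-3, step=2) — original: scale = 12; (((base * step) == (step + base)) or ((-4 + scale) > max(step, base))) -> true; scale = -1; scale = 1; return 1; revised: count = 12; scale = 12; (not (not (((base * step) == (step + base)) or ((-4 + scale) > max(step, base))))) -> true; scale = -1; scale = 1; return 1; agreement on 1.
Checked all 30 inputs in the declared domain: the outputs agree on every one.
verdict: equivalent


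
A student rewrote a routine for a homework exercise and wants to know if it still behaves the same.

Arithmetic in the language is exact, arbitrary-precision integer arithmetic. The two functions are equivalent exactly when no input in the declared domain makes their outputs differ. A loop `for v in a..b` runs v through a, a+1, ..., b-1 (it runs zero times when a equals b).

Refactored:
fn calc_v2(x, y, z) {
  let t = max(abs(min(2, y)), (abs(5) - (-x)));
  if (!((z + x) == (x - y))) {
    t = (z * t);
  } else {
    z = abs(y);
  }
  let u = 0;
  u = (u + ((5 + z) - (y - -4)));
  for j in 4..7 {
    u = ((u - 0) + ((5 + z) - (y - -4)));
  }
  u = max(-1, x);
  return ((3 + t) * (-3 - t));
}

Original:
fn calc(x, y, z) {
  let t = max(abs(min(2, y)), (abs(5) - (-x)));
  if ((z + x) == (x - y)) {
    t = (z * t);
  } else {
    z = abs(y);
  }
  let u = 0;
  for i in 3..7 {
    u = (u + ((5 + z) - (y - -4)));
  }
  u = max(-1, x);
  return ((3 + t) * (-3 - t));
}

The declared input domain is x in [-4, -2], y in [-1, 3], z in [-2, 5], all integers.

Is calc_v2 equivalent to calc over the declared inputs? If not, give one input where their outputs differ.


Take x=-4, y=-1, z=-2.
calc: t = 1; ((z + x) == (x - y)) -> false; z = 1; u = 0; [i=3]; u = 3; [i=4]; u = 6; [i=5]; u = 9; [i=6]; u = 12; u = -1; return -16
calc_v2: t = 1; (!((z + x) == (x - y))) -> true; t = -2; u = 0; u = 0; [j=4]; u = 0; [j=5]; u = 0; [j=6]; u = 0; u = -1; return -1
-16 against -1: the behavior changed.
verdict: not equivalent; witness: x=-4, y=-1, z=-2


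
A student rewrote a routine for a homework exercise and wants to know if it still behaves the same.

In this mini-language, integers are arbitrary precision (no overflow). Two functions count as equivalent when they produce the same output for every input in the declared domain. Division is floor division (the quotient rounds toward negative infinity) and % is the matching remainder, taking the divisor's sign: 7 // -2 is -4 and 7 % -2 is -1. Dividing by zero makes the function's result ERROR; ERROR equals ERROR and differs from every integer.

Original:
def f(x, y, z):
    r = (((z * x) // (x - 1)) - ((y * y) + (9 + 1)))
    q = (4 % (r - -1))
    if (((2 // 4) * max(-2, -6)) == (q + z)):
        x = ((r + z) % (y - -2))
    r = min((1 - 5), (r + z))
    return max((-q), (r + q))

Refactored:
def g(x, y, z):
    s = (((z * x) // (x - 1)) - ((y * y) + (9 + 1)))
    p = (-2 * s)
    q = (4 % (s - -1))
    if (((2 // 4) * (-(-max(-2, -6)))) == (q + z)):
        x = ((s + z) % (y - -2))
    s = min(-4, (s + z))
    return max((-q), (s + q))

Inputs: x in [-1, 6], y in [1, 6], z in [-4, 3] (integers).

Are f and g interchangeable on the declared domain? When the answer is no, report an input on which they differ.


This is a faithful refactor — constant usage differs; local variable names differ; arithmetic usage differs; statement counts differ, but the computed results match everywhere.
Spot check at x=4, y=6, z=2 — f: r becomes -44; next q becomes -39; next (((2 // 4) * max(-2, -6)) == (q + z)) evaluates to false; next r becomes -42; next final value 39. g: s becomes -44; next p becomes 88; next q becomes -39; next (((2 // 4) * (-(-max(-2, -6)))) == (q + z)) evaluates to false; next s becomes -42; next final value 39. Both give 39.
Sweeping the whole domain (384 inputs) finds no disagreement.
verdict: equivalent


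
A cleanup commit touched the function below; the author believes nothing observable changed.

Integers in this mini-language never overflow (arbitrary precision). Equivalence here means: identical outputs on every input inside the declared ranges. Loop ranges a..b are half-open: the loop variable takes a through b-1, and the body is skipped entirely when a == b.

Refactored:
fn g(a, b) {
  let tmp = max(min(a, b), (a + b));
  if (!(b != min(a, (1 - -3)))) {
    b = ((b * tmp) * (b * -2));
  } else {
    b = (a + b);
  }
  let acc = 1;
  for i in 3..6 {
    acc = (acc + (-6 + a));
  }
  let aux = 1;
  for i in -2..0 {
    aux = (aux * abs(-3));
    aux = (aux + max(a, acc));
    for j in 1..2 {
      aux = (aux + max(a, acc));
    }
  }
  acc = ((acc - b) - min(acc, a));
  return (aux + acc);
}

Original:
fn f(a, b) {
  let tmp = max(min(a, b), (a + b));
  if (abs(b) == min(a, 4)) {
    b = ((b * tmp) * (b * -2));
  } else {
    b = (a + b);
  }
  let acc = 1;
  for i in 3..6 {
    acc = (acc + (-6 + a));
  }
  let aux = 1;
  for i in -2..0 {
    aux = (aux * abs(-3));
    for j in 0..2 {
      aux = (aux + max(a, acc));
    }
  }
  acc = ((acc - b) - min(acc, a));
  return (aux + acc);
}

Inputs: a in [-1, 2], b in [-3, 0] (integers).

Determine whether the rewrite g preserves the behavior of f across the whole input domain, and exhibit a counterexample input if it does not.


Run the pair on a=-1, b=-1.
f: tmp = -1; (abs(b) == min(a, 4)) -> false; b = -2; acc = 1; [i=3]; acc = -6; [i=4]; acc = -13; [i=5]; acc = -20; aux = 1; [i=-2]; aux = 3; [j=0]; aux = 2; [j=1]; aux = 1; [i=-1]; aux = 3; [j=0]; aux = 2; [j=1]; aux = 1; acc = 2; return 3
g: tmp = -1; (!(b != min(a, (1 - -3)))) -> true; b = 2; acc = 1; [i=3]; acc = -6; [i=4]; acc = -13; [i=5]; acc = -20; aux = 1; [i=-2]; aux = 3; aux = 2; [j=1]; aux = 1; [i=-1]; aux = 3; aux = 2; [j=1]; aux = 1; acc = -2; return -1
3 != -1, so the rewrite changes behavior.
verdict: not equivalent; witness: a=-1, b=-1


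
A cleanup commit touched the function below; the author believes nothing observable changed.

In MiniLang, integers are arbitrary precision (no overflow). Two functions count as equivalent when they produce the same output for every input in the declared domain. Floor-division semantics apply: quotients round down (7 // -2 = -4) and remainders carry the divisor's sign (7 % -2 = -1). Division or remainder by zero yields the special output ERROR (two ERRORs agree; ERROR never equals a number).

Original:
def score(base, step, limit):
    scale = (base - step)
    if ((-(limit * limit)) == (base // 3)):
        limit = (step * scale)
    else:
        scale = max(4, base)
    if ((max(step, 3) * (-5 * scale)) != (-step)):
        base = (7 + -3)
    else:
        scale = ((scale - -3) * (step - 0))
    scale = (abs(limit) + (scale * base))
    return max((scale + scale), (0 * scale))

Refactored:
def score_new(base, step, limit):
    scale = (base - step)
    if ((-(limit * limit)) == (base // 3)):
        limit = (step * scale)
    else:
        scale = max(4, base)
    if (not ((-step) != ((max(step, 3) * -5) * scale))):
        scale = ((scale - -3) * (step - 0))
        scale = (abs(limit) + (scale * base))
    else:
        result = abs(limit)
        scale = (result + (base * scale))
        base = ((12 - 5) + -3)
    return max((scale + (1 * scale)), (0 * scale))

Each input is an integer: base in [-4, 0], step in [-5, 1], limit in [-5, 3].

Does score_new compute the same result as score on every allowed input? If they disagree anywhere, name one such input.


Try base=-4, step=-5, limit=-5.
score: scale := 1 | ((-(limit * limit)) == (base // 3)): false | scale := 4 | ((max(step, 3) * (-5 * scale)) != (-step)): true | base := 4 | scale := 21 | result 42
score_new: scale := 1 | ((-(limit * limit)) == (base // 3)): false | scale := 4 | (not ((-step) != ((max(step, 3) * -5) * scale))): false | result := 5 | scale := -11 | base := 4 | result 0
42 vs 0 — the two versions disagree here.
verdict: not equivalent; witness: base=-4, step=-5, limit=-5


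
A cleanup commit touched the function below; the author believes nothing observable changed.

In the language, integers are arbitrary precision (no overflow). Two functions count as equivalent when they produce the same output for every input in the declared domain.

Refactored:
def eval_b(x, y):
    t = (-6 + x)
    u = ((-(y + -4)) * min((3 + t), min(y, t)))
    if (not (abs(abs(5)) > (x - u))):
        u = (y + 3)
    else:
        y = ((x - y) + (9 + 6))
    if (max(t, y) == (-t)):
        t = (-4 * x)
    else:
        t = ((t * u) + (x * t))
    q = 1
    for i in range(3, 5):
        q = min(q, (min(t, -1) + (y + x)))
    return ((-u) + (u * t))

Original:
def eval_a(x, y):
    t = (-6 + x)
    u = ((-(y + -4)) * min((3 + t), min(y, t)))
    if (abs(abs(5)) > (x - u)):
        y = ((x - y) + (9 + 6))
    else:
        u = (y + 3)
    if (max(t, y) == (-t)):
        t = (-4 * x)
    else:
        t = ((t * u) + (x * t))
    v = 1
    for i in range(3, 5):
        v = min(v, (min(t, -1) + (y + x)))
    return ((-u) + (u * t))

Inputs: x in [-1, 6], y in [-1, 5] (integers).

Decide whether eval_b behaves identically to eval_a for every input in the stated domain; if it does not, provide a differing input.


Comparing the listings, the differences include: local variable names differ; also boolean connective usage differs.
One worked example (x=0, y=-1) — eval_a: t=-6, then u=-30, then (abs(abs(5)) > (x - u)) is false, then u=2, then (max(t, y) == (-t)) is false, then t=-12, then v=1, then (i=3), then v=-13, then (i=4), then v=-13, then returns -26; eval_b: t=-6, then u=-30, then (not (abs(abs(5)) > (x - u))) is true, then u=2, then (max(t, y) == (-t)) is false, then t=-12, then q=1, then (i=3), then q=-13, then (i=4), then q=-13, then returns -26; agreement on -26.
Every one of the 56 inputs gives matching results.
verdict: equivalent
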